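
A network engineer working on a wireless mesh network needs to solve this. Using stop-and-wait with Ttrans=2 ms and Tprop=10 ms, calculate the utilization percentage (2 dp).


Given: Ttrans = 2 ms, Tprop = 10 ms
RTT = 2 * Tprop = 2 * 10 = 20 ms
U = Ttrans / (Ttrans + RTT)
U = 2 / (2 + 20)
U = 2 / 22 = 0.090909
U% = 9.09%

9.09


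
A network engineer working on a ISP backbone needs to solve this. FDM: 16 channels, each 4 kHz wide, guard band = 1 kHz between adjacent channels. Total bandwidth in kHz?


Given: 16 channels, 4 kHz each, guard = 1 kHz
Channel bandwidth = 16 * 4 = 64 kHz
Guard bands = 15 gaps * 1 kHz = 15 kHz
Total = 64 + 15 = 79 kHz

79


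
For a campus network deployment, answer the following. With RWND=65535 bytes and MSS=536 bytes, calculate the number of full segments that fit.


Given: RWND = 65535 bytes, MSS = 536 bytes
Full segments = floor(RWND / MSS)
Full segments = floor(65535 / 536)
Full segments = floor(122.2668) = 122

122


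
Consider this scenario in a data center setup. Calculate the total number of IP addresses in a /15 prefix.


Given: CIDR prefix /15
Host bits = 32 - 15 = 17
Total addresses = 2^17 = 131072

131072


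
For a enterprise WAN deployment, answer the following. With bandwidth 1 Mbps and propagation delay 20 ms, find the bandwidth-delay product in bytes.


Given: bandwidth = 1 Mbps, delay = 20 ms
BDP in bits = 1 * 10^6 * 20 / 1000
BDP in bits = 20000
BDP in bytes = 20000 / 8 = 2500

2500


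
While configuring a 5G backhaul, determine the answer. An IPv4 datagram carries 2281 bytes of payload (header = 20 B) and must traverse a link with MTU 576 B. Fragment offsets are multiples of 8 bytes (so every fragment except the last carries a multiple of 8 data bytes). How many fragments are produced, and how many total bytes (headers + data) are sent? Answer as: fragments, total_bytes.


Max data per non-final fragment = floor((MTU - header)/8)*8 = floor((576 - 20)/8)*8 = floor(556/8)*8 = 552 B
Final fragment needs no 8-byte alignment: it can carry up to MTU - header = 556 B
Non-final fragments needed = ceil((payload - 556) / 552) = ceil(1725/552) = ceil(3.1250) = 4
Number of fragments = 4 + 1 = 5
Fragment sizes (data): 4 * 552 B + 73 B (last, 73 <= 556 OK)
Total bytes sent = payload + n_frags * header = 2281 + 5*20 = 2281 + 100 = 2381 B

5, 2381


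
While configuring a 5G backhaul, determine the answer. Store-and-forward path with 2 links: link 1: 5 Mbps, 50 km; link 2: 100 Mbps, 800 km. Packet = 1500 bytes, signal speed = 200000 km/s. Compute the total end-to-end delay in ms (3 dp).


Packet = 1500 bytes = 12000 bits. Store-and-forward: sum (t_trans + t_prop) per link.
Link 1: t_trans = 12000/(5*10^6) s = 2.4000 ms; t_prop = 50/200000 s = 0.2500 ms; subtotal = 2.6500 ms
Link 2: t_trans = 12000/(100*10^6) s = 0.1200 ms; t_prop = 800/200000 s = 4.0000 ms; subtotal = 4.1200 ms
End-to-end = 2.6500 + 4.1200 = 6.7700 ms -> 6.770 ms (3 dp)

6.770


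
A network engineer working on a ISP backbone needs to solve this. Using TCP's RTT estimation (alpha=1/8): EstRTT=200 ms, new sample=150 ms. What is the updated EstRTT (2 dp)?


Given: EstRTT = 200 ms, SampleRTT = 150 ms, alpha = 1/8
New EstRTT = (1 - alpha) * EstRTT + alpha * SampleRTT
(7/8) * 200 = 175
(1/8) * 150 = 18.75
New EstRTT = 175 + 18.75 = 193.75 ms -> 193.75 ms (2 dp)

193.75


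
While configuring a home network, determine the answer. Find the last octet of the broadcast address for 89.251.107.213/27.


Given: IP = 89.251.107.213, prefix = /27
Host bits = 32 - 27 = 5
Network last octet = 213 AND mask = 192
Host part size = 2^5 - 1 = 31
Broadcast last octet = 192 OR 31 = 223

223


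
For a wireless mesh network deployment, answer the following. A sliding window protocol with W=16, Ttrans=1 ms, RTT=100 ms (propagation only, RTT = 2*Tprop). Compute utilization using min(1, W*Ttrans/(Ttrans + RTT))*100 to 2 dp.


Given: W = 16, Ttrans = 1 ms, RTT = 100 ms (= 2 * Tprop, Tprop = 50 ms)
Cycle time = Ttrans + RTT = 1 + 100 = 101 ms (first packet sent until its ACK returns)
W * Ttrans = 16 * 1 = 16 ms of sending per cycle
W * Ttrans / (Ttrans + RTT) = 16 / 101 = 0.158416
U = min(1, 0.158416) = 0.158416
U% = 15.84%

15.84


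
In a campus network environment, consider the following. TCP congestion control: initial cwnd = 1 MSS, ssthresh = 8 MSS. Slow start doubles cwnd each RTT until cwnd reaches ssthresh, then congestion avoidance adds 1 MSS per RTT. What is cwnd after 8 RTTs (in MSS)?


RTT 0: cwnd = 1 MSS (initial)
RTT 1: cwnd = 2 MSS (slow start, doubled)
RTT 2: cwnd = 4 MSS (slow start, doubled)
RTT 3: cwnd = 8 MSS (slow start, doubled)
RTT 4: cwnd = 9 MSS (congestion avoidance, +1)
RTT 5: cwnd = 10 MSS (congestion avoidance, +1)
RTT 6: cwnd = 11 MSS (congestion avoidance, +1)
RTT 7: cwnd = 12 MSS (congestion avoidance, +1)
RTT 8: cwnd = 13 MSS (congestion avoidance, +1)

13


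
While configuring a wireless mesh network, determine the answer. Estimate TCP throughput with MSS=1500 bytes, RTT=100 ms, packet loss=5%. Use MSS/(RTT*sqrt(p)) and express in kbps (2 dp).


Given: MSS = 1500 bytes, RTT = 100 ms, loss = 5%
RTT in seconds = 100 / 1000 = 0.1
Loss rate = 5% = 0.05
sqrt(loss) = sqrt(0.05) = 0.223606797750
Throughput (bytes/s) = 1500 / (0.1 * 0.223606797750) = 67082.0393
Throughput (kbps) = 67082.0393 * 8 / 1000 = 536.656315 -> 536.66 kbps (2 dp)

536.66


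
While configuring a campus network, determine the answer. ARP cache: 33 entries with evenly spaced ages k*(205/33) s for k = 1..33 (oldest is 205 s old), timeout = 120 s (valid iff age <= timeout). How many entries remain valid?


Ages are k * 205/33 s for k = 1..33 (spacing = 6.2121 s).
Entry k is valid iff k * 205/33 <= 120 iff k <= 33 * 120 / 205 = 19.3171
n_valid = floor(19.3171) = 19
(n_stale = 33 - 19 = 14)

19


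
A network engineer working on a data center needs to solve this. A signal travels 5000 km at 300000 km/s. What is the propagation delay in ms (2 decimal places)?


Given: distance = 5000 km, speed = 300000 km/s
Delay = distance / speed = 5000 / 300000 seconds
Delay in ms = 5000 * 1000 / 300000
Delay = 16.6667 ms
Rounded to 2 dp = 16.67 ms

16.67


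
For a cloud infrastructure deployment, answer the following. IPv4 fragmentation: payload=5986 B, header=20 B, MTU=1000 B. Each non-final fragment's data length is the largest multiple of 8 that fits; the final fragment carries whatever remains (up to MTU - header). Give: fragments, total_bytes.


Max data per non-final fragment = floor((MTU - header)/8)*8 = floor((1000 - 20)/8)*8 = floor(980/8)*8 = 976 B
Final fragment needs no 8-byte alignment: it can carry up to MTU - header = 980 B
Non-final fragments needed = ceil((payload - 980) / 976) = ceil(5006/976) = ceil(5.1291) = 6
Number of fragments = 6 + 1 = 7
Fragment sizes (data): 6 * 976 B + 130 B (last, 130 <= 980 OK)
Total bytes sent = payload + n_frags * header = 5986 + 7*20 = 5986 + 140 = 6126 B

7, 6126


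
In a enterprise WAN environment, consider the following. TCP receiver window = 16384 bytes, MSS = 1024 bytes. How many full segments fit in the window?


Given: RWND = 16384 bytes, MSS = 1024 bytes
Full segments = floor(RWND / MSS)
Full segments = floor(16384 / 1024)
Full segments = floor(16.0) = 16

16


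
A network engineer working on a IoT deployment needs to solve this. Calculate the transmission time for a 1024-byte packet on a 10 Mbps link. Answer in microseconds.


Given: packet = 1024 bytes, bandwidth = 10 Mbps
Packet in bits = 1024 * 8 = 8192 bits
Bandwidth = 10 * 10^6 = 10000000 bps
Time = 8192 / 10000000 seconds
Time in us = 8192 * 10^6 / 10000000 = 819.2

819.2


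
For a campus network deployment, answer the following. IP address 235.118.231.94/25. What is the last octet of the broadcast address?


Given: IP = 235.118.231.94, prefix = /25
Host bits = 32 - 25 = 7
Network last octet = 94 AND mask = 0
Host part size = 2^7 - 1 = 127
Broadcast last octet = 0 OR 127 = 127

127


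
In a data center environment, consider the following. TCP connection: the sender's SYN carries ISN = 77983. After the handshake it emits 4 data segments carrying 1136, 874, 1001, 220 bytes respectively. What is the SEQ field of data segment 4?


The SYN occupies sequence number ISN = 77983, so the first data byte is ISN + 1 = 77984.
SEQ of data segment i = (ISN + 1) + sum of payload sizes of segments 1..i-1.
Segment 1: SEQ = 77984, payload = 1136 bytes
Segment 2: SEQ = 79120, payload = 874 bytes
Segment 3: SEQ = 79994, payload = 1001 bytes
Segment 4: SEQ = 80995, payload = 220 bytes
SEQ of segment 4 = 77984 + 1136 + 874 + 1001 = 80995

80995


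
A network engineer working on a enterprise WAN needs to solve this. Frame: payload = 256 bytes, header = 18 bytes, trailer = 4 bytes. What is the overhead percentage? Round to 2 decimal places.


Given: payload = 256 B, header = 18 B, trailer = 4 B
Overhead bytes = header + trailer = 18 + 4 = 22
Total frame = payload + overhead = 256 + 22 = 278
Overhead % = 22 / 278 * 100 = 7.9137% -> 7.91% (2 dp)

7.91


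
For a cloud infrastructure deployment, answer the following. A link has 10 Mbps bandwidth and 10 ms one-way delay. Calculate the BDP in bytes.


Given: bandwidth = 10 Mbps, delay = 10 ms
BDP in bits = 10 * 10^6 * 10 / 1000
BDP in bits = 100000
BDP in bytes = 100000 / 8 = 12500

12500


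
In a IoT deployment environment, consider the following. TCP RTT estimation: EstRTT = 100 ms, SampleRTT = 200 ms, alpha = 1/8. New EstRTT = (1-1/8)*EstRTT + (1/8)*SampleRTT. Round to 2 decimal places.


Given: EstRTT = 100 ms, SampleRTT = 200 ms, alpha = 1/8
New EstRTT = (1 - alpha) * EstRTT + alpha * SampleRTT
(7/8) * 100 = 87.5
(1/8) * 200 = 25
New EstRTT = 87.5 + 25 = 112.5 ms -> 112.50 ms (2 dp)

112.50


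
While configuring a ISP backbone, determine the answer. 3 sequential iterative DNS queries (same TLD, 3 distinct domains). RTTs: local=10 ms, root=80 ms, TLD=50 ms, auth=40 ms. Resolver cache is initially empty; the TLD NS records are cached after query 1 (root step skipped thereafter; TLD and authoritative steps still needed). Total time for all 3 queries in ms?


Lookup 1 (cold cache): local + root + TLD + auth = 10 + 80 + 50 + 40 = 180 ms
Lookups 2..3 (TLD NS cached -> skip root; new domain -> still ask TLD and auth): local + TLD + auth = 10 + 50 + 40 = 100 ms each
Remaining 2 lookups: 2 * 100 = 200 ms
Total = 180 + 200 = 380 ms

380


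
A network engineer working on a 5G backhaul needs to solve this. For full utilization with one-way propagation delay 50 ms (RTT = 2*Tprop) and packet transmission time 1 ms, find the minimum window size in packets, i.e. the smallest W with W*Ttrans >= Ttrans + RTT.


Given: Ttrans = 1 ms, RTT = 100 ms (= 2 * Tprop, Tprop = 50 ms)
Time until first ACK returns = Ttrans + RTT = 1 + 100 = 101 ms
Need W * Ttrans >= Ttrans + RTT  ->  W >= (Ttrans + RTT) / Ttrans
(Ttrans + RTT) / Ttrans = 101 / 1 = 101
W_min = ceil(101) = 101

101


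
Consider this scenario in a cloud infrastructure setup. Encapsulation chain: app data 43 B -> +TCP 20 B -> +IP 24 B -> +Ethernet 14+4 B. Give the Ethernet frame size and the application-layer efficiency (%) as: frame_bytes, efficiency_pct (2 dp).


TCP segment = 43 + 20 = 63 B
IP packet = 63 + 24 = 87 B
Ethernet frame = 87 + 14 + 4 = 105 B
Efficiency = app / frame = 43 / 105 = 0.409524 = 40.9524% -> 40.95% (2 dp)

105, 40.95


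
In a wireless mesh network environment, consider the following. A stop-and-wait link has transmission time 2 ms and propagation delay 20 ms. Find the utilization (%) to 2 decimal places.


Given: Ttrans = 2 ms, Tprop = 20 ms
RTT = 2 * Tprop = 2 * 20 = 40 ms
U = Ttrans / (Ttrans + RTT)
U = 2 / (2 + 40)
U = 2 / 42 = 0.047619
U% = 4.76%

4.76


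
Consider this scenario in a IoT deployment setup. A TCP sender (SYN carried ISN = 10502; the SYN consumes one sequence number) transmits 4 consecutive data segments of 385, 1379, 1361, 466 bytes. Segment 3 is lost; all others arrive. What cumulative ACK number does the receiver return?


SYN uses sequence number 10502; first data byte = ISN + 1 = 10503.
Segment 1: SEQ = 10503, len = 385 B, covers [10503, 10887]
Segment 2: SEQ = 10888, len = 1379 B, covers [10888, 12266]
Segment 3: SEQ = 12267, len = 1361 B, covers [12267, 13627] [LOST]
Segment 4: SEQ = 13628, len = 466 B, covers [13628, 14093]
In-order data received: bytes [10503, 12266] (segments 1..2).
Segment 3 missing -> gap begins at byte 12267; later segments buffered out of order.
Cumulative ACK = next expected in-order byte = 10503 + 385 + 1379 = 12267

12267


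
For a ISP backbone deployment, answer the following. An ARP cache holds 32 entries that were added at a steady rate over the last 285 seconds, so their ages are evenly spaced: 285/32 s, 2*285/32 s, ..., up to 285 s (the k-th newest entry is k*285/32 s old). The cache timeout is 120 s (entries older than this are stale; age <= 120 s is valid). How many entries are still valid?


Ages are k * 285/32 s for k = 1..32 (spacing = 8.9062 s).
Entry k is valid iff k * 285/32 <= 120 iff k <= 32 * 120 / 285 = 13.4737
n_valid = floor(13.4737) = 13
(n_stale = 32 - 13 = 19)

13


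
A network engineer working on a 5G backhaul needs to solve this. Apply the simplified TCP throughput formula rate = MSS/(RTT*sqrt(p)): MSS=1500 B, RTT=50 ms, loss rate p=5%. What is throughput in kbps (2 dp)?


Given: MSS = 1500 bytes, RTT = 50 ms, loss = 5%
RTT in seconds = 50 / 1000 = 0.05
Loss rate = 5% = 0.05
sqrt(loss) = sqrt(0.05) = 0.223606797750
Throughput (bytes/s) = 1500 / (0.05 * 0.223606797750) = 134164.0786
Throughput (kbps) = 134164.0786 * 8 / 1000 = 1073.312629 -> 1073.31 kbps (2 dp)

1073.31


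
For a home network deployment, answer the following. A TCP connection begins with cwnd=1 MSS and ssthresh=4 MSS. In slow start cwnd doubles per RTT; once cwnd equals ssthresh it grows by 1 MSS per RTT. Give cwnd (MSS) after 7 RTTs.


RTT 0: cwnd = 1 MSS (initial)
RTT 1: cwnd = 2 MSS (slow start, doubled)
RTT 2: cwnd = 4 MSS (slow start, doubled)
RTT 3: cwnd = 5 MSS (congestion avoidance, +1)
RTT 4: cwnd = 6 MSS (congestion avoidance, +1)
RTT 5: cwnd = 7 MSS (congestion avoidance, +1)
RTT 6: cwnd = 8 MSS (congestion avoidance, +1)
RTT 7: cwnd = 9 MSS (congestion avoidance, +1)

9


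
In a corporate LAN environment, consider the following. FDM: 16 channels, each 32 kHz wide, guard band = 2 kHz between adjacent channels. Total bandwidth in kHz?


Given: 16 channels, 32 kHz each, guard = 2 kHz
Channel bandwidth = 16 * 32 = 512 kHz
Guard bands = 15 gaps * 2 kHz = 30 kHz
Total = 512 + 30 = 542 kHz

542


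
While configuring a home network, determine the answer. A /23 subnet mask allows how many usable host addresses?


Given: subnet mask /23
Host bits = 32 - 23 = 9
Total addresses = 2^9 = 512
Usable hosts = 512 - 2 (network + broadcast) = 510

510


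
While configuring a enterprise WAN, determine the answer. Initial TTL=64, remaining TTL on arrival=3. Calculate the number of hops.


Given: initial TTL = 64, received TTL = 3
Hops = initial TTL - received TTL
Hops = 64 - 3 = 61

61


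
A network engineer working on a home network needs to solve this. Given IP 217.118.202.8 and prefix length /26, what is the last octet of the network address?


Given: IP = 217.118.202.8, prefix = /26
Subnet mask = 255.255.255.192
Last octet of IP: 8
Last octet of mask: 192
Network last octet = 8 AND 192 = 0

0


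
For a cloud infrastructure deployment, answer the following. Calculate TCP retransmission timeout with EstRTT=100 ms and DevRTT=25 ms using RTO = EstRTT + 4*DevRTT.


Given: EstRTT = 100 ms, DevRTT = 25 ms
Timeout = EstRTT + 4 * DevRTT
4 * DevRTT = 4 * 25 = 100
Timeout = 100 + 100 = 200 ms

200


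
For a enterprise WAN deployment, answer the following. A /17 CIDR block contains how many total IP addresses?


Given: CIDR prefix /17
Host bits = 32 - 17 = 15
Total addresses = 2^15 = 32768

32768


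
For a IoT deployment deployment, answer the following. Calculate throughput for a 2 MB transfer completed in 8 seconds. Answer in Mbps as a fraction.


Given: file = 2 MB, time = 8 s
File in Mb = 2 * 8 = 16 Mb
Throughput = 16 / 8 Mbps
Throughput = 2 Mbps

2


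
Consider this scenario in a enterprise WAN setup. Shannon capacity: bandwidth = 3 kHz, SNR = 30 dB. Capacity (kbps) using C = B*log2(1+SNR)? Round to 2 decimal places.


Given: B = 3 kHz, SNR = 30 dB
SNR linear = 10^(30/10) = 1000
1 + SNR = 1001
log2(1001) = 9.9672262588
C = 3 * 1000 * 9.9672262588 = 29901.6788 bps
C = 29.901679 kbps -> 29.90 kbps (2 dp)

29.90


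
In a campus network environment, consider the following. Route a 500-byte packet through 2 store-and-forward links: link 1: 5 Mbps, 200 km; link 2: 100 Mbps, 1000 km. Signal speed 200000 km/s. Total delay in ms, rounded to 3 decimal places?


Packet = 500 bytes = 4000 bits. Store-and-forward: sum (t_trans + t_prop) per link.
Link 1: t_trans = 4000/(5*10^6) s = 0.8000 ms; t_prop = 200/200000 s = 1.0000 ms; subtotal = 1.8000 ms
Link 2: t_trans = 4000/(100*10^6) s = 0.0400 ms; t_prop = 1000/200000 s = 5.0000 ms; subtotal = 5.0400 ms
End-to-end = 1.8000 + 5.0400 = 6.8400 ms -> 6.840 ms (3 dp)

6.840


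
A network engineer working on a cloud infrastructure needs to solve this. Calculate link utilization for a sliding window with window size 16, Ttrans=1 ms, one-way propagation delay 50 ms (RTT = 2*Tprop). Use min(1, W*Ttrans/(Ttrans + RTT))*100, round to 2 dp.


Given: W = 16, Ttrans = 1 ms, RTT = 100 ms (= 2 * Tprop, Tprop = 50 ms)
Cycle time = Ttrans + RTT = 1 + 100 = 101 ms (first packet sent until its ACK returns)
W * Ttrans = 16 * 1 = 16 ms of sending per cycle
W * Ttrans / (Ttrans + RTT) = 16 / 101 = 0.158416
U = min(1, 0.158416) = 0.158416
U% = 15.84%

15.84


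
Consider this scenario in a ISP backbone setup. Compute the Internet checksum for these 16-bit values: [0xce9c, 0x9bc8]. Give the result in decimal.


Given words: [0xce9c, 0x9bc8]
Step 1: Sum all words
Raw sum = 52892 + 39880 = 92772
Step 2: Fold carry: (27236 + 1) = 27237
One's complement = ~27237 & 0xFFFF = 38298

38298


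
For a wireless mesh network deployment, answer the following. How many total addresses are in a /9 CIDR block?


Given: CIDR prefix /9
Host bits = 32 - 9 = 23
Total addresses = 2^23 = 8388608

8388608


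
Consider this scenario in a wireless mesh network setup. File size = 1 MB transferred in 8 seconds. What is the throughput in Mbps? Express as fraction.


Given: file = 1 MB, time = 8 s
File in Mb = 1 * 8 = 8 Mb
Throughput = 8 / 8 Mbps
Throughput = 1 Mbps

1


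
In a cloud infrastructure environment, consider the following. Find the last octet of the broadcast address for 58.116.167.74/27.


Given: IP = 58.116.167.74, prefix = /27
Host bits = 32 - 27 = 5
Network last octet = 74 AND mask = 64
Host part size = 2^5 - 1 = 31
Broadcast last octet = 64 OR 31 = 95

95


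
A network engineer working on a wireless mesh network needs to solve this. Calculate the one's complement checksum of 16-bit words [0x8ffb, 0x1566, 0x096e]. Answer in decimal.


Given words: [0x8ffb, 0x1566, 0x096e]
Step 1: Sum all words
Raw sum = 36859 + 5478 + 2414 = 44751
One's complement = ~44751 & 0xFFFF = 20784

20784


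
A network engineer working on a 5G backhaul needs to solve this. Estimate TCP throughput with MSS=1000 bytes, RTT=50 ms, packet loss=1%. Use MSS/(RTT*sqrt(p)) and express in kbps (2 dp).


Given: MSS = 1000 bytes, RTT = 50 ms, loss = 1%
RTT in seconds = 50 / 1000 = 0.05
Loss rate = 1% = 0.01
sqrt(loss) = sqrt(0.01) = 0.1
Throughput (bytes/s) = 1000 / (0.05 * 0.1) = 200000.0000
Throughput (kbps) = 200000.0000 * 8 / 1000 = 1600.000000 -> 1600.00 kbps (2 dp)

1600.00


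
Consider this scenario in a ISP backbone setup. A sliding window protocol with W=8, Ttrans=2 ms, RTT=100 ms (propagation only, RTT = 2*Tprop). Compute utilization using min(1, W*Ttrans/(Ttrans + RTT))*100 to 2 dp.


Given: W = 8, Ttrans = 2 ms, RTT = 100 ms (= 2 * Tprop, Tprop = 50 ms)
Cycle time = Ttrans + RTT = 2 + 100 = 102 ms (first packet sent until its ACK returns)
W * Ttrans = 8 * 2 = 16 ms of sending per cycle
W * Ttrans / (Ttrans + RTT) = 16 / 102 = 0.156863
U = min(1, 0.156863) = 0.156863
U% = 15.69%

15.69


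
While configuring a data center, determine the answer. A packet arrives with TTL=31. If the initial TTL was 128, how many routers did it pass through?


Given: initial TTL = 128, received TTL = 31
Hops = initial TTL - received TTL
Hops = 128 - 31 = 97

97


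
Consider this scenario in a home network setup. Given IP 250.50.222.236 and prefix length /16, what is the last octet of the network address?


Given: IP = 250.50.222.236, prefix = /16
Subnet mask = 255.255.0.0
Last octet of IP: 236
Last octet of mask: 0
Network last octet = 236 AND 0 = 0

0


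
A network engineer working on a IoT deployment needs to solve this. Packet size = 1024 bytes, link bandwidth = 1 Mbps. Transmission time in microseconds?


Given: packet = 1024 bytes, bandwidth = 1 Mbps
Packet in bits = 1024 * 8 = 8192 bits
Bandwidth = 1 * 10^6 = 1000000 bps
Time = 8192 / 1000000 seconds
Time in us = 8192 * 10^6 / 1000000 = 8192

8192


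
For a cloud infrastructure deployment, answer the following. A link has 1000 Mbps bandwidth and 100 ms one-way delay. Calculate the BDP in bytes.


Given: bandwidth = 1000 Mbps, delay = 100 ms
BDP in bits = 1000 * 10^6 * 100 / 1000
BDP in bits = 100000000
BDP in bytes = 100000000 / 8 = 12500000

12500000


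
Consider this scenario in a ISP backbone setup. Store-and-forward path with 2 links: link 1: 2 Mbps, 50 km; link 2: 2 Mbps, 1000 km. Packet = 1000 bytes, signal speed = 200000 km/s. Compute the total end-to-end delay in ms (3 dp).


Packet = 1000 bytes = 8000 bits. Store-and-forward: sum (t_trans + t_prop) per link.
Link 1: t_trans = 8000/(2*10^6) s = 4.0000 ms; t_prop = 50/200000 s = 0.2500 ms; subtotal = 4.2500 ms
Link 2: t_trans = 8000/(2*10^6) s = 4.0000 ms; t_prop = 1000/200000 s = 5.0000 ms; subtotal = 9.0000 ms
End-to-end = 4.2500 + 9.0000 = 13.2500 ms -> 13.250 ms (3 dp)

13.250


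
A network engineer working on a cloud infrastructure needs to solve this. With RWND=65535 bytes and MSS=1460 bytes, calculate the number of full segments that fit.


Given: RWND = 65535 bytes, MSS = 1460 bytes
Full segments = floor(RWND / MSS)
Full segments = floor(65535 / 1460)
Full segments = floor(44.887) = 44

44


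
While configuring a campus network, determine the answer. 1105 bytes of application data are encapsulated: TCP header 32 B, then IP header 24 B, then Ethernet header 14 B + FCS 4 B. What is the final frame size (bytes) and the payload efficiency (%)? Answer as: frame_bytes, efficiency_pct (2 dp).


TCP segment = 1105 + 32 = 1137 B
IP packet = 1137 + 24 = 1161 B
Ethernet frame = 1161 + 14 + 4 = 1179 B
Efficiency = app / frame = 1105 / 1179 = 0.937235 = 93.7235% -> 93.72% (2 dp)

1179, 93.72


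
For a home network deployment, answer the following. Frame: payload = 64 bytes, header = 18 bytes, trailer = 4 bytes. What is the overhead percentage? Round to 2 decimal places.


Given: payload = 64 B, header = 18 B, trailer = 4 B
Overhead bytes = header + trailer = 18 + 4 = 22
Total frame = payload + overhead = 64 + 22 = 86
Overhead % = 22 / 86 * 100 = 25.5814% -> 25.58% (2 dp)

25.58


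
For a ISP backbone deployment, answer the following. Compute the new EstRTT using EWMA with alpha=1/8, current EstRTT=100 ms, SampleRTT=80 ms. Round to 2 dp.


Given: EstRTT = 100 ms, SampleRTT = 80 ms, alpha = 1/8
New EstRTT = (1 - alpha) * EstRTT + alpha * SampleRTT
(7/8) * 100 = 87.5
(1/8) * 80 = 10
New EstRTT = 87.5 + 10 = 97.5 ms -> 97.50 ms (2 dp)

97.50


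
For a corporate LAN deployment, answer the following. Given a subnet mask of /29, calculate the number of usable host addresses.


Given: subnet mask /29
Host bits = 32 - 29 = 3
Total addresses = 2^3 = 8
Usable hosts = 8 - 2 (network + broadcast) = 6

6


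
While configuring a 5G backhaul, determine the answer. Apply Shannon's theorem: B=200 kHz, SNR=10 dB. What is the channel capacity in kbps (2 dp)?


Given: B = 200 kHz, SNR = 10 dB
SNR linear = 10^(10/10) = 10
1 + SNR = 11
log2(11) = 3.4594316186
C = 200 * 1000 * 3.4594316186 = 691886.3237 bps
C = 691.886324 kbps -> 691.89 kbps (2 dp)

691.89


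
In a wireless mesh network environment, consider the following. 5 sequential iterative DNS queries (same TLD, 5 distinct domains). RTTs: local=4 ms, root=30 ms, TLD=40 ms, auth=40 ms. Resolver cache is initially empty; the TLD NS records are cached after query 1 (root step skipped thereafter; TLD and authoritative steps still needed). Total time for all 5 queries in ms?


Lookup 1 (cold cache): local + root + TLD + auth = 4 + 30 + 40 + 40 = 114 ms
Lookups 2..5 (TLD NS cached -> skip root; new domain -> still ask TLD and auth): local + TLD + auth = 4 + 40 + 40 = 84 ms each
Remaining 4 lookups: 4 * 84 = 336 ms
Total = 114 + 336 = 450 ms

450


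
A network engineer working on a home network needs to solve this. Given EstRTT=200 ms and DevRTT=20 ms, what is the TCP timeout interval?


Given: EstRTT = 200 ms, DevRTT = 20 ms
Timeout = EstRTT + 4 * DevRTT
4 * DevRTT = 4 * 20 = 80
Timeout = 200 + 80 = 280 ms

280


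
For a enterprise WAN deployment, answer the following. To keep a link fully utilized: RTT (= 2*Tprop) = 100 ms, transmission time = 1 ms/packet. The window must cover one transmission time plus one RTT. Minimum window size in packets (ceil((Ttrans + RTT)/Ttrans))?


Given: Ttrans = 1 ms, RTT = 100 ms (= 2 * Tprop, Tprop = 50 ms)
Time until first ACK returns = Ttrans + RTT = 1 + 100 = 101 ms
Need W * Ttrans >= Ttrans + RTT  ->  W >= (Ttrans + RTT) / Ttrans
(Ttrans + RTT) / Ttrans = 101 / 1 = 101
W_min = ceil(101) = 101

101


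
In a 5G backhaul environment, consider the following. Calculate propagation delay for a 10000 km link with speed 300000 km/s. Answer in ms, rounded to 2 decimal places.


Given: distance = 10000 km, speed = 300000 km/s
Delay = distance / speed = 10000 / 300000 seconds
Delay in ms = 10000 * 1000 / 300000
Delay = 33.3333 ms
Rounded to 2 dp = 33.33 ms

33.33


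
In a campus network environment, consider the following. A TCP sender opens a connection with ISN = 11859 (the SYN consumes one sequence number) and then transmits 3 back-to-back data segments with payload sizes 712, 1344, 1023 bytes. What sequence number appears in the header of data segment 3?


The SYN occupies sequence number ISN = 11859, so the first data byte is ISN + 1 = 11860.
SEQ of data segment i = (ISN + 1) + sum of payload sizes of segments 1..i-1.
Segment 1: SEQ = 11860, payload = 712 bytes
Segment 2: SEQ = 12572, payload = 1344 bytes
Segment 3: SEQ = 13916, payload = 1023 bytes
SEQ of segment 3 = 11860 + 712 + 1344 = 13916

13916


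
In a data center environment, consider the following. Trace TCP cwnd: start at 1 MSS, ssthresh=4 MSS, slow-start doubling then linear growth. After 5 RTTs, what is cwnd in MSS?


RTT 0: cwnd = 1 MSS (initial)
RTT 1: cwnd = 2 MSS (slow start, doubled)
RTT 2: cwnd = 4 MSS (slow start, doubled)
RTT 3: cwnd = 5 MSS (congestion avoidance, +1)
RTT 4: cwnd = 6 MSS (congestion avoidance, +1)
RTT 5: cwnd = 7 MSS (congestion avoidance, +1)

7


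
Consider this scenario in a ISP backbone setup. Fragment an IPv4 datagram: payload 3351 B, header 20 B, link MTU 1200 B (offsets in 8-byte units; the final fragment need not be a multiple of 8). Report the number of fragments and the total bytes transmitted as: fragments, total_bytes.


Max data per non-final fragment = floor((MTU - header)/8)*8 = floor((1200 - 20)/8)*8 = floor(1180/8)*8 = 1176 B
Final fragment needs no 8-byte alignment: it can carry up to MTU - header = 1180 B
Non-final fragments needed = ceil((payload - 1180) / 1176) = ceil(2171/1176) = ceil(1.8461) = 2
Number of fragments = 2 + 1 = 3
Fragment sizes (data): 2 * 1176 B + 999 B (last, 999 <= 1180 OK)
Total bytes sent = payload + n_frags * header = 3351 + 3*20 = 3351 + 60 = 3411 B

3, 3411


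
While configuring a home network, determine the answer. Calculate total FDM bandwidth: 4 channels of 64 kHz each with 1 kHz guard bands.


Given: 4 channels, 64 kHz each, guard = 1 kHz
Channel bandwidth = 4 * 64 = 256 kHz
Guard bands = 3 gaps * 1 kHz = 3 kHz
Total = 256 + 3 = 259 kHz

259


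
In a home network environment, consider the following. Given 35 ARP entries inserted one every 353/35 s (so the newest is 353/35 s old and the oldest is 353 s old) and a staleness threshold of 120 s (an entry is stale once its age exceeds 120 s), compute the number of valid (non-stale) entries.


Ages are k * 353/35 s for k = 1..35 (spacing = 10.0857 s).
Entry k is valid iff k * 353/35 <= 120 iff k <= 35 * 120 / 353 = 11.8980
n_valid = floor(11.8980) = 11
(n_stale = 35 - 11 = 24)

11


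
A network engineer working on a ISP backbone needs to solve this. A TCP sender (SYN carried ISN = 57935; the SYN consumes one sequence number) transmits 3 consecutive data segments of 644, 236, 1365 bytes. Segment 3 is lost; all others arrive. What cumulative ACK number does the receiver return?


SYN uses sequence number 57935; first data byte = ISN + 1 = 57936.
Segment 1: SEQ = 57936, len = 644 B, covers [57936, 58579]
Segment 2: SEQ = 58580, len = 236 B, covers [58580, 58815]
Segment 3: SEQ = 58816, len = 1365 B, covers [58816, 60180] [LOST]
In-order data received: bytes [57936, 58815] (segments 1..2).
Segment 3 missing -> gap begins at byte 58816.
Cumulative ACK = next expected in-order byte = 57936 + 644 + 236 = 58816

58816


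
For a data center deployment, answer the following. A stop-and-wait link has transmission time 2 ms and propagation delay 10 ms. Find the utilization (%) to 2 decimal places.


Given: Ttrans = 2 ms, Tprop = 10 ms
RTT = 2 * Tprop = 2 * 10 = 20 ms
U = Ttrans / (Ttrans + RTT)
U = 2 / (2 + 20)
U = 2 / 22 = 0.090909
U% = 9.09%

9.09


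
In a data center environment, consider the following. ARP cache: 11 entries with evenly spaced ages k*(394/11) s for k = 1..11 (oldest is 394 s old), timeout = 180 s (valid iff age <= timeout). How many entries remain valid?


Ages are k * 394/11 s for k = 1..11 (spacing = 35.8182 s).
Entry k is valid iff k * 394/11 <= 180 iff k <= 11 * 180 / 394 = 5.0254
n_valid = floor(5.0254) = 5
(n_stale = 11 - 5 = 6)

5


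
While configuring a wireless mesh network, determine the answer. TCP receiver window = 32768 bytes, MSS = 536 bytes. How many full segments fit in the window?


Given: RWND = 32768 bytes, MSS = 536 bytes
Full segments = floor(RWND / MSS)
Full segments = floor(32768 / 536)
Full segments = floor(61.1343) = 61

61


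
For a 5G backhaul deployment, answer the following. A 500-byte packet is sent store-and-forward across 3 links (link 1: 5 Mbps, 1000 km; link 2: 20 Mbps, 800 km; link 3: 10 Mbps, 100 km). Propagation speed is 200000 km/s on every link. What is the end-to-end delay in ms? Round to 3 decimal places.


Packet = 500 bytes = 4000 bits. Store-and-forward: sum (t_trans + t_prop) per link.
Link 1: t_trans = 4000/(5*10^6) s = 0.8000 ms; t_prop = 1000/200000 s = 5.0000 ms; subtotal = 5.8000 ms
Link 2: t_trans = 4000/(20*10^6) s = 0.2000 ms; t_prop = 800/200000 s = 4.0000 ms; subtotal = 4.2000 ms
Link 3: t_trans = 4000/(10*10^6) s = 0.4000 ms; t_prop = 100/200000 s = 0.5000 ms; subtotal = 0.9000 ms
End-to-end = 5.8000 + 4.2000 + 0.9000 = 10.9000 ms -> 10.900 ms (3 dp)

10.900


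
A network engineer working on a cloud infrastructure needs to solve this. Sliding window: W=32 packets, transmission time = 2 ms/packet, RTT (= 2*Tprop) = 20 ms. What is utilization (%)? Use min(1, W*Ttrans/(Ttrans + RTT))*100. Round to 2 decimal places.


Given: W = 32, Ttrans = 2 ms, RTT = 20 ms (= 2 * Tprop, Tprop = 10 ms)
Cycle time = Ttrans + RTT = 2 + 20 = 22 ms (first packet sent until its ACK returns)
W * Ttrans = 32 * 2 = 64 ms of sending per cycle
W * Ttrans / (Ttrans + RTT) = 64 / 22 = 2.909091
U = min(1, 2.909091) = 1.000000
U% = 100.00%

100.00


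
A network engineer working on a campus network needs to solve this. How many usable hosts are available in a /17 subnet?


Given: subnet mask /17
Host bits = 32 - 17 = 15
Total addresses = 2^15 = 32768
Usable hosts = 32768 - 2 (network + broadcast) = 32766

32766


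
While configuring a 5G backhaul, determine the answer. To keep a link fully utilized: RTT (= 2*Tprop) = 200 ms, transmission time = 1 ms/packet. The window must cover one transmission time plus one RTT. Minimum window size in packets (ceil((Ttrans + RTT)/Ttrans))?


Given: Ttrans = 1 ms, RTT = 200 ms (= 2 * Tprop, Tprop = 100 ms)
Time until first ACK returns = Ttrans + RTT = 1 + 200 = 201 ms
Need W * Ttrans >= Ttrans + RTT  ->  W >= (Ttrans + RTT) / Ttrans
(Ttrans + RTT) / Ttrans = 201 / 1 = 201
W_min = ceil(201) = 201

201


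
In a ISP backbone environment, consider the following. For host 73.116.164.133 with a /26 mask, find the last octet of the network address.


Given: IP = 73.116.164.133, prefix = /26
Subnet mask = 255.255.255.192
Last octet of IP: 133
Last octet of mask: 192
Network last octet = 133 AND 192 = 128

128


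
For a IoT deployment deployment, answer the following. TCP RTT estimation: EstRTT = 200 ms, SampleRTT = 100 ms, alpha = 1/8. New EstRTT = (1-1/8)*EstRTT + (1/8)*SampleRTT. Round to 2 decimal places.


Given: EstRTT = 200 ms, SampleRTT = 100 ms, alpha = 1/8
New EstRTT = (1 - alpha) * EstRTT + alpha * SampleRTT
(7/8) * 200 = 175
(1/8) * 100 = 12.5
New EstRTT = 175 + 12.5 = 187.5 ms -> 187.50 ms (2 dp)

187.50


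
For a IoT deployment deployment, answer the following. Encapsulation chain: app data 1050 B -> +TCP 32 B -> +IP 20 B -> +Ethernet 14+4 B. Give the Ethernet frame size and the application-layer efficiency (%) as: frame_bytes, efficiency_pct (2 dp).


TCP segment = 1050 + 32 = 1082 B
IP packet = 1082 + 20 = 1102 B
Ethernet frame = 1102 + 14 + 4 = 1120 B
Efficiency = app / frame = 1050 / 1120 = 0.937500 = 93.7500% -> 93.75% (2 dp)

1120, 93.75


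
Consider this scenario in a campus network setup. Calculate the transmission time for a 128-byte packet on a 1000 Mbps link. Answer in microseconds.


Given: packet = 128 bytes, bandwidth = 1000 Mbps
Packet in bits = 128 * 8 = 1024 bits
Bandwidth = 1000 * 10^6 = 1000000000 bps
Time = 1024 / 1000000000 seconds
Time in us = 1024 * 10^6 / 1000000000 = 1.024

1.024


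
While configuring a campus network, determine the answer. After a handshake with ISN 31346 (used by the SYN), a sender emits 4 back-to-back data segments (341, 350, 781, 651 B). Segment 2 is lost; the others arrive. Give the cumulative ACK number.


SYN uses sequence number 31346; first data byte = ISN + 1 = 31347.
Segment 1: SEQ = 31347, len = 341 B, covers [31347, 31687]
Segment 2: SEQ = 31688, len = 350 B, covers [31688, 32037] [LOST]
Segment 3: SEQ = 32038, len = 781 B, covers [32038, 32818]
Segment 4: SEQ = 32819, len = 651 B, covers [32819, 33469]
In-order data received: bytes [31347, 31687] (segments 1..1).
Segment 2 missing -> gap begins at byte 31688; later segments buffered out of order.
Cumulative ACK = next expected in-order byte = 31347 + 341 = 31688

31688


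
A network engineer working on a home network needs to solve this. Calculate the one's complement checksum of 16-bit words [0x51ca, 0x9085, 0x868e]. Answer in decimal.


Given words: [0x51ca, 0x9085, 0x868e]
Step 1: Sum all words
Raw sum = 20938 + 36997 + 34446 = 92381
Step 2: Fold carry: (26845 + 1) = 26846
One's complement = ~26846 & 0xFFFF = 38689

38689


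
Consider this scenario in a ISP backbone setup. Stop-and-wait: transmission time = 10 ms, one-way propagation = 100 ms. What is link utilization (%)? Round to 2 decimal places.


Given: Ttrans = 10 ms, Tprop = 100 ms
RTT = 2 * Tprop = 2 * 100 = 200 ms
U = Ttrans / (Ttrans + RTT)
U = 10 / (10 + 200)
U = 10 / 210 = 0.047619
U% = 4.76%

4.76


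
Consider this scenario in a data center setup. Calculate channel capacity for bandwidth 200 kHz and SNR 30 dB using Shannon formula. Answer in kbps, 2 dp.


Given: B = 200 kHz, SNR = 30 dB
SNR linear = 10^(30/10) = 1000
1 + SNR = 1001
log2(1001) = 9.9672262588
C = 200 * 1000 * 9.9672262588 = 1993445.2518 bps
C = 1993.445252 kbps -> 1993.45 kbps (2 dp)

1993.45


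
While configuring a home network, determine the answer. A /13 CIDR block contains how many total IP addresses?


Given: CIDR prefix /13
Host bits = 32 - 13 = 19
Total addresses = 2^19 = 524288

524288


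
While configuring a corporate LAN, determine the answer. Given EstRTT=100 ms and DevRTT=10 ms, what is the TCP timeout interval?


Given: EstRTT = 100 ms, DevRTT = 10 ms
Timeout = EstRTT + 4 * DevRTT
4 * DevRTT = 4 * 10 = 40
Timeout = 100 + 40 = 140 ms

140


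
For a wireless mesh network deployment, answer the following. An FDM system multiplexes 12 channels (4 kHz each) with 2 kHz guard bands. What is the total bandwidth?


Given: 12 channels, 4 kHz each, guard = 2 kHz
Channel bandwidth = 12 * 4 = 48 kHz
Guard bands = 11 gaps * 2 kHz = 22 kHz
Total = 48 + 22 = 70 kHz

70


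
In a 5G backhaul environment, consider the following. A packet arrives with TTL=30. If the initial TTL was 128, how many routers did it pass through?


Given: initial TTL = 128, received TTL = 30
Hops = initial TTL - received TTL
Hops = 128 - 30 = 98

98


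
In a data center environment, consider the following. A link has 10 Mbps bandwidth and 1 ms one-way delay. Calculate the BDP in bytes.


Given: bandwidth = 10 Mbps, delay = 1 ms
BDP in bits = 10 * 10^6 * 1 / 1000
BDP in bits = 10000
BDP in bytes = 10000 / 8 = 1250

1250


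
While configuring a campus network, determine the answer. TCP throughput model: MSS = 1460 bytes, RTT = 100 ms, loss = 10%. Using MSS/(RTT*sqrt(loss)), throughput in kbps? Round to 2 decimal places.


Given: MSS = 1460 bytes, RTT = 100 ms, loss = 10%
RTT in seconds = 100 / 1000 = 0.1
Loss rate = 10% = 0.1
sqrt(loss) = sqrt(0.1) = 0.316227766017
Throughput (bytes/s) = 1460 / (0.1 * 0.316227766017) = 46169.2538
Throughput (kbps) = 46169.2538 * 8 / 1000 = 369.354031 -> 369.35 kbps (2 dp)

369.35


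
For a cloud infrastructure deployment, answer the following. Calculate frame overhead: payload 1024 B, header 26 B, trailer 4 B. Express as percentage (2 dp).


Given: payload = 1024 B, header = 26 B, trailer = 4 B
Overhead bytes = header + trailer = 26 + 4 = 30
Total frame = payload + overhead = 1024 + 30 = 1054
Overhead % = 30 / 1054 * 100 = 2.8463% -> 2.85% (2 dp)

2.85


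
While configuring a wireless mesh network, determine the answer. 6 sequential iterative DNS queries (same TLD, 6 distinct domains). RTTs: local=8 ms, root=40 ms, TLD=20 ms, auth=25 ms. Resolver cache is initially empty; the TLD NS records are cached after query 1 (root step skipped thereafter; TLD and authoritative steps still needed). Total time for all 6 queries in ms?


Lookup 1 (cold cache): local + root + TLD + auth = 8 + 40 + 20 + 25 = 93 ms
Lookups 2..6 (TLD NS cached -> skip root; new domain -> still ask TLD and auth): local + TLD + auth = 8 + 20 + 25 = 53 ms each
Remaining 5 lookups: 5 * 53 = 265 ms
Total = 93 + 265 = 358 ms

358


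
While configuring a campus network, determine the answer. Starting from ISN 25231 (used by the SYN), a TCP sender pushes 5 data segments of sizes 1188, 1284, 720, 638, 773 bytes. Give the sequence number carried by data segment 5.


The SYN occupies sequence number ISN = 25231, so the first data byte is ISN + 1 = 25232.
SEQ of data segment i = (ISN + 1) + sum of payload sizes of segments 1..i-1.
Segment 1: SEQ = 25232, payload = 1188 bytes
Segment 2: SEQ = 26420, payload = 1284 bytes
Segment 3: SEQ = 27704, payload = 720 bytes
Segment 4: SEQ = 28424, payload = 638 bytes
Segment 5: SEQ = 29062, payload = 773 bytes
SEQ of segment 5 = 25232 + 1188 + 1284 + 720 + 638 = 29062

29062


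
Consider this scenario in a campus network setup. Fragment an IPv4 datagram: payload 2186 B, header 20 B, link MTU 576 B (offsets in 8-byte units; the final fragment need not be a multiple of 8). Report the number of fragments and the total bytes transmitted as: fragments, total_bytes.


Max data per non-final fragment = floor((MTU - header)/8)*8 = floor((576 - 20)/8)*8 = floor(556/8)*8 = 552 B
Final fragment needs no 8-byte alignment: it can carry up to MTU - header = 556 B
Non-final fragments needed = ceil((payload - 556) / 552) = ceil(1630/552) = ceil(2.9529) = 3
Number of fragments = 3 + 1 = 4
Fragment sizes (data): 3 * 552 B + 530 B (last, 530 <= 556 OK)
Total bytes sent = payload + n_frags * header = 2186 + 4*20 = 2186 + 80 = 2266 B

4, 2266
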